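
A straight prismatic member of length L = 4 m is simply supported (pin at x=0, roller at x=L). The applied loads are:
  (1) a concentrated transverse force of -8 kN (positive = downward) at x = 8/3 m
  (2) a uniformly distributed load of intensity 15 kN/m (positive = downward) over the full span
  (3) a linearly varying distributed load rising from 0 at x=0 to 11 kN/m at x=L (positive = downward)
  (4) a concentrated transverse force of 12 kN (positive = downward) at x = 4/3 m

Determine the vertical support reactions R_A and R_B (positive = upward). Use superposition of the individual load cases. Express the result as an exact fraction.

Load 1 — point force P=-8 kN at a=8/3 m (b=L-a=4/3):
  R_A = Pb/L = (-8)·(4/3)/4 = -8/3 kN
  R_B = Pa/L = (-8)·(8/3)/4 = -16/3 kN
Load 2 — uniform load w=15 kN/m over full span:
  R_A = wL/2 = 15·4/2 = 30 kN
  R_B = wL/2 = 15·4/2 = 30 kN
Load 3 — triangular load w₀=11 kN/m (0→w₀ over full span):
  R_A = w₀L/6 = 11·4/6 = 22/3 kN
  R_B = w₀L/3 = 11·4/3 = 44/3 kN
Load 4 — point force P=12 kN at a=4/3 m (b=L-a=8/3):
  R_A = Pb/L = 12·(8/3)/4 = 8 kN
  R_B = Pa/L = 12·(4/3)/4 = 4 kN
Superposition: R_A = 128/3 kN, R_B = 130/3 kN

R_A = 128/3 kN, R_B = 130/3 kN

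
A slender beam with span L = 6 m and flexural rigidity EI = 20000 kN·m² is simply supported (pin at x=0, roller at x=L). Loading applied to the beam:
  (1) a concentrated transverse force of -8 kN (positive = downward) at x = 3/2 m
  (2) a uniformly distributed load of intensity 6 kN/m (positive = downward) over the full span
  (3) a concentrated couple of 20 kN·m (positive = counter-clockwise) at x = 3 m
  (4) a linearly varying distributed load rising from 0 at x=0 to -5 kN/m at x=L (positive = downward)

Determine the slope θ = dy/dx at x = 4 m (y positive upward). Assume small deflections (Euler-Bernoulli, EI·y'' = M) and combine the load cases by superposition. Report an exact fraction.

θ(4) = 371/720000 rad

Load 1 — point force P=-8 kN at a=3/2 m (b=L-a=9/2):
  θ_1 = -Pa(2L²-6Lx+3x²+a²)/(6LEI)  [x>a] = -(-8)·(3/2)·(2·6²-6·6·4+3·4²+(3/2)²)/(6·6·20000) = -29/80000 rad
Load 2 — uniform load w=6 kN/m over full span:
  θ_2 = -w(L³-6Lx²+4x³)/(24EI) = -6·(6³-6·6·4²+4·4³)/(24·20000) = 13/10000 rad
Load 3 — applied couple M₀=20 kN·m at a=3 m (b=L-a=3):
  θ_3 = (M₀x²/(2L)-M₀(x-a)+C₁)/EI  [x>a] with C₁=M₀(3b²-L²)/(6L)=-5 = (20·4²/(2·6)-20·(4-3)+(-5))/20000 = 1/12000 rad
Load 4 — triangular load w₀=-5 kN/m (0→w₀ over full span):
  θ_4 = -w₀(7L⁴-30L²x²+15x⁴)/(360LEI) = -(-5)·(7·6⁴-30·6²·4²+15·4⁴)/(360·6·20000) = -91/180000 rad
Superposition: θ = Σ θ_i = 371/720000 rad ≈ 0.000515 rad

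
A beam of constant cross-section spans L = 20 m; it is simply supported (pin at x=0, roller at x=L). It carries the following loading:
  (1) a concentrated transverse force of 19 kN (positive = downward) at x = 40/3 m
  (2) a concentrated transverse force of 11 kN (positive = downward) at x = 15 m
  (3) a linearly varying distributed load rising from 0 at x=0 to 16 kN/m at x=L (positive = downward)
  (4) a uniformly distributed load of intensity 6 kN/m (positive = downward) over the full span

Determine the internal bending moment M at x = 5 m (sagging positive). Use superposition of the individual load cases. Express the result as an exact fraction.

M(5) = 6245/12 kN·m

Load 1 — point force P=19 kN at a=40/3 m (b=L-a=20/3):
  M_1 = Pbx/L  [x≤a] = 19·(20/3)·5/20 = 95/3 kN·m
Load 2 — point force P=11 kN at a=15 m (b=L-a=5):
  M_2 = Pbx/L  [x≤a] = 11·5·5/20 = 55/4 kN·m
Load 3 — triangular load w₀=16 kN/m (0→w₀ over full span):
  M_3 = w₀Lx/6 - w₀x³/(6L) = 16·20·5/6 - 16·5³/(6·20) = 250 kN·m
Load 4 — uniform load w=6 kN/m over full span:
  M_4 = wx(L-x)/2 = 6·5·(20-5)/2 = 225 kN·m
Superposition: M = Σ M_i = 6245/12 kN·m ≈ 520.416667 kN·m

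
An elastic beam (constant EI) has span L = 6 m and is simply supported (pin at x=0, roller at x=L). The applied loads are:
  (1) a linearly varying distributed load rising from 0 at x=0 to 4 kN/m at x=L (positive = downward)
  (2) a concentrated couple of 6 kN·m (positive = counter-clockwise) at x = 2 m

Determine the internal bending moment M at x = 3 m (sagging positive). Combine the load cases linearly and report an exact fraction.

M(3) = 6 kN·m

Load 1 — triangular load w₀=4 kN/m (0→w₀ over full span):
  M_1 = w₀Lx/6 - w₀x³/(6L) = 4·6·3/6 - 4·3³/(6·6) = 9 kN·m
Load 2 — applied couple M₀=6 kN·m at a=2 m (b=L-a=4):
  M_2 = M₀x/L - M₀  [x>a] = 6·3/6 - 6 = -3 kN·m
Superposition: M = Σ M_i = 6 kN·m ≈ 6.000000 kN·m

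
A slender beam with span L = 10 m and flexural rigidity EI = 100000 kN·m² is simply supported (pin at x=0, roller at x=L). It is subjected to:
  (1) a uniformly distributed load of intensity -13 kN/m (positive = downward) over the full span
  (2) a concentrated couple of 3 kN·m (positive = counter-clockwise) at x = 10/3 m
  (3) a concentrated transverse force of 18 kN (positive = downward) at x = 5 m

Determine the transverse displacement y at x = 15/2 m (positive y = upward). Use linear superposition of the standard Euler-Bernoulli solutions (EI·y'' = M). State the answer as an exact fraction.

Load 1 — uniform load w=-13 kN/m over full span:
  y_1 = -wx(L³-2Lx²+x³)/(24EI) = -(-13)·(15/2)·(10³-2·10·(15/2)²+(15/2)³)/(24·100000) = 247/20480 m
Load 2 — applied couple M₀=3 kN·m at a=10/3 m (b=L-a=20/3):
  y_2 = (M₀x³/(6L)-M₀(x-a)²/2+C₁x)/EI  [x>a] with C₁=M₀(3b²-L²)/(6L)=5/3 = (3·(15/2)³/(6·10)-3·((15/2)-(10/3))²/2+(5/3)·(15/2))/100000 = 29/384000 m
Load 3 — point force P=18 kN at a=5 m (b=L-a=5):
  y_3 = -Pa(L-x)(2Lx-a²-x²)/(6LEI)  [x>a] = -18·5·(10-(15/2))·(2·10·(15/2)-5²-(15/2)²)/(6·10·100000) = -33/12800 m
Superposition: y = Σ y_i = 14681/1536000 m ≈ 0.009558 m

y(15/2) = 14681/1536000 m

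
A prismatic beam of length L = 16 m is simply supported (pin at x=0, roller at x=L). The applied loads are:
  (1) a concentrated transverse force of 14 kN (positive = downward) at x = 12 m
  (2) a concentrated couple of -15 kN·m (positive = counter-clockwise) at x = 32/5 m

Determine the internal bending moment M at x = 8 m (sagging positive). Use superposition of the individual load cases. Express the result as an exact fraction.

Load 1 — point force P=14 kN at a=12 m (b=L-a=4):
  M_1 = Pbx/L  [x≤a] = 14·4·8/16 = 28 kN·m
Load 2 — applied couple M₀=-15 kN·m at a=32/5 m (b=L-a=48/5):
  M_2 = M₀x/L - M₀  [x>a] = (-15)·8/16 - (-15) = 15/2 kN·m
Superposition: M = Σ M_i = 71/2 kN·m ≈ 35.500000 kN·m

M(8) = 71/2 kN·m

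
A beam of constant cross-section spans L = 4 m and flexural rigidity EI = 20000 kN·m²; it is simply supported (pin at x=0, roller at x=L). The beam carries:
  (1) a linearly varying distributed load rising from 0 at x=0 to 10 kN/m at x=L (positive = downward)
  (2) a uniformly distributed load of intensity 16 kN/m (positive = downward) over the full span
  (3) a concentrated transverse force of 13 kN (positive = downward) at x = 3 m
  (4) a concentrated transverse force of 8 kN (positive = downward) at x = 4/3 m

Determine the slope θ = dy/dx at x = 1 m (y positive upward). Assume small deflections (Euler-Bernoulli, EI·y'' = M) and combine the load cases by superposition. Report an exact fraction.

θ(1) = -65167/25920000 rad

Load 1 — triangular load w₀=10 kN/m (0→w₀ over full span):
  θ_1 = -w₀(7L⁴-30L²x²+15x⁴)/(360LEI) = -10·(7·4⁴-30·4²·1²+15·1⁴)/(360·4·20000) = -1327/2880000 rad
Load 2 — uniform load w=16 kN/m over full span:
  θ_2 = -w(L³-6Lx²+4x³)/(24EI) = -16·(4³-6·4·1²+4·1³)/(24·20000) = -11/7500 rad
Load 3 — point force P=13 kN at a=3 m (b=L-a=1):
  θ_3 = -Pb(L²-b²-3x²)/(6LEI)  [x≤a] = -13·1·(4²-1²-3·1²)/(6·4·20000) = -13/40000 rad
Load 4 — point force P=8 kN at a=4/3 m (b=L-a=8/3):
  θ_4 = -Pb(L²-b²-3x²)/(6LEI)  [x≤a] = -8·(8/3)·(4²-(8/3)²-3·1²)/(6·4·20000) = -53/202500 rad
Superposition: θ = Σ θ_i = -65167/25920000 rad ≈ -0.002514 rad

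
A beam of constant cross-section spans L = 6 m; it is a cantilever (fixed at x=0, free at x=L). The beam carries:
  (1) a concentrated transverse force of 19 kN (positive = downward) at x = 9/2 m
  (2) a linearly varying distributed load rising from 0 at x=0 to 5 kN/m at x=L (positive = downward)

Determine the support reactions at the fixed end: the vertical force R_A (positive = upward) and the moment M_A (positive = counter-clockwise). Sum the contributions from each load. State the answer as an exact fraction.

Load 1 — point force P=19 kN at a=9/2 m (b=L-a=3/2):
  R_A = P = 19 kN
  M_A = Pa = 19·(9/2) = 171/2 kN·m
Load 2 — triangular load w₀=5 kN/m (0→w₀ over full span):
  R_A = w₀L/2 = 5·6/2 = 15 kN
  M_A = w₀L²/3 = 5·6²/3 = 60 kN·m
Superposition: R_A = 34 kN, M_A = 291/2 kN·m

R_A = 34 kN, M_A = 291/2 kN·m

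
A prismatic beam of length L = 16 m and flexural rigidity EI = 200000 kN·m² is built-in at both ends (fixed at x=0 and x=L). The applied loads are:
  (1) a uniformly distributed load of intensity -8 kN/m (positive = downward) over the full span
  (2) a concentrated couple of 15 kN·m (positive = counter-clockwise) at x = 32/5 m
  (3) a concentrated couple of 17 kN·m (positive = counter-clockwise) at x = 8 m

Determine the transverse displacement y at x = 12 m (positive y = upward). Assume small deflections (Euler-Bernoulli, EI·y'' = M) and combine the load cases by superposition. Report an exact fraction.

Load 1 — uniform load w=-8 kN/m over full span:
  y_1 = -wx²(L-x)²/(24EI) = -(-8)·12²·(16-12)²/(24·200000) = 12/3125 m
Load 2 — applied couple M₀=15 kN·m at a=32/5 m (b=L-a=48/5):
  y_2 = (R_Ax³/6 - M_Ax²/2 - M₀(x-a)²/2)/EI  [x>a] with R_A=27/20, M_A=9/5 = ((27/20)·12³/6 - (9/5)·12²/2 - 15·(12-(32/5))²/2)/200000 = 3/25000 m
Load 3 — applied couple M₀=17 kN·m at a=8 m (b=L-a=8):
  y_3 = (R_Ax³/6 - M_Ax²/2 - M₀(x-a)²/2)/EI  [x>a] with R_A=51/32, M_A=17/4 = ((51/32)·12³/6 - (17/4)·12²/2 - 17·(12-8)²/2)/200000 = 17/200000 m
Superposition: y = Σ y_i = 809/200000 m ≈ 0.004045 m

y(12) = 809/200000 m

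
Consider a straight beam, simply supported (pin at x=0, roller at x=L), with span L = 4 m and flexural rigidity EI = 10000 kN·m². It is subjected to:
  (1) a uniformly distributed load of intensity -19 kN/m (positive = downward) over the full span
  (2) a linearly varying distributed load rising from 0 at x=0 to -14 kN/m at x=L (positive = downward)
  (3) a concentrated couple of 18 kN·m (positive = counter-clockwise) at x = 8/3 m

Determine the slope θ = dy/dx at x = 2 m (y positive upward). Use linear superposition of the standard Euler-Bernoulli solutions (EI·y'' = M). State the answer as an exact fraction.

θ(2) = 47/225000 rad

Load 1 — uniform load w=-19 kN/m over full span:
  θ_1 = -w(L³-6Lx²+4x³)/(24EI) = -(-19)·(4³-6·4·2²+4·2³)/(24·10000) = 0 rad
Load 2 — triangular load w₀=-14 kN/m (0→w₀ over full span):
  θ_2 = -w₀(7L⁴-30L²x²+15x⁴)/(360LEI) = -(-14)·(7·4⁴-30·4²·2²+15·2⁴)/(360·4·10000) = 49/450000 rad
Load 3 — applied couple M₀=18 kN·m at a=8/3 m (b=L-a=4/3):
  θ_3 = (M₀x²/(2L)+C₁)/EI  [x≤a] with C₁=M₀(3b²-L²)/(6L)=-8 = (18·2²/(2·4)+(-8))/10000 = 1/10000 rad
Superposition: θ = Σ θ_i = 47/225000 rad ≈ 0.000209 rad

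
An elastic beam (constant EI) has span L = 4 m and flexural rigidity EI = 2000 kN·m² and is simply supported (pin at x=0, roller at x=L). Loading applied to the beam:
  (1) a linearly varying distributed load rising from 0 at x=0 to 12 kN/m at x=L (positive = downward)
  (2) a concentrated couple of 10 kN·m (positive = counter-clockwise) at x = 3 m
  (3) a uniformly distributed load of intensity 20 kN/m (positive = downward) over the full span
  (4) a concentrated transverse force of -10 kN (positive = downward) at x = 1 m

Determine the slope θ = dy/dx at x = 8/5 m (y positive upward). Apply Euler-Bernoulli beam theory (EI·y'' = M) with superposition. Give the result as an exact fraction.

θ(8/5) = -42311/3750000 rad

Load 1 — triangular load w₀=12 kN/m (0→w₀ over full span):
  θ_1 = -w₀(7L⁴-30L²x²+15x⁴)/(360LEI) = -12·(7·4⁴-30·4²·(8/5)²+15·(8/5)⁴)/(360·4·2000) = -646/234375 rad
Load 2 — applied couple M₀=10 kN·m at a=3 m (b=L-a=1):
  θ_2 = (M₀x²/(2L)+C₁)/EI  [x≤a] with C₁=M₀(3b²-L²)/(6L)=-65/12 = (10·(8/5)²/(2·4)+(-65/12))/2000 = -133/120000 rad
Load 3 — uniform load w=20 kN/m over full span:
  θ_3 = -w(L³-6Lx²+4x³)/(24EI) = -20·(4³-6·4·(8/5)²+4·(8/5)³)/(24·2000) = -74/9375 rad
Load 4 — point force P=-10 kN at a=1 m (b=L-a=3):
  θ_4 = -Pa(2L²-6Lx+3x²+a²)/(6LEI)  [x>a] = -(-10)·1·(2·4²-6·4·(8/5)+3·(8/5)²+1²)/(6·4·2000) = 19/40000 rad
Superposition: θ = Σ θ_i = -42311/3750000 rad ≈ -0.011283 rad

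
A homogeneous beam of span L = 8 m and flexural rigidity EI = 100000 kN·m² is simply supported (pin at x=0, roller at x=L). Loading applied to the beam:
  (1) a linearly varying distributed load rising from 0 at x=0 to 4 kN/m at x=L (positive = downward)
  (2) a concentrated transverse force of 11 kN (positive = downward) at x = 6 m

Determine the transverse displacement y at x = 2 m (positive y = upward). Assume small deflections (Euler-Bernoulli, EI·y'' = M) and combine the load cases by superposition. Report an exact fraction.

y(2) = -31/25000 m

Load 1 — triangular load w₀=4 kN/m (0→w₀ over full span):
  y_1 = -w₀x(7L⁴-10L²x²+3x⁴)/(360LEI) = -4·2·(7·8⁴-10·8²·2²+3·2⁴)/(360·8·100000) = -109/150000 m
Load 2 — point force P=11 kN at a=6 m (b=L-a=2):
  y_2 = -Pbx(L²-b²-x²)/(6LEI)  [x≤a] = -11·2·2·(8²-2²-2²)/(6·8·100000) = -77/150000 m
Superposition: y = Σ y_i = -31/25000 m ≈ -0.001240 m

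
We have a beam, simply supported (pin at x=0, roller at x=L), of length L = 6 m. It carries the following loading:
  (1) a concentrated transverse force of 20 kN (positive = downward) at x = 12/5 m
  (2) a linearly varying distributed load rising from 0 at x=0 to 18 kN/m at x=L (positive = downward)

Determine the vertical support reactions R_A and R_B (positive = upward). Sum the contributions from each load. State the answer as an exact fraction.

R_A = 30 kN, R_B = 44 kN

Load 1 — point force P=20 kN at a=12/5 m (b=L-a=18/5):
  R_A = Pb/L = 20·(18/5)/6 = 12 kN
  R_B = Pa/L = 20·(12/5)/6 = 8 kN
Load 2 — triangular load w₀=18 kN/m (0→w₀ over full span):
  R_A = w₀L/6 = 18·6/6 = 18 kN
  R_B = w₀L/3 = 18·6/3 = 36 kN
Superposition: R_A = 30 kN, R_B = 44 kN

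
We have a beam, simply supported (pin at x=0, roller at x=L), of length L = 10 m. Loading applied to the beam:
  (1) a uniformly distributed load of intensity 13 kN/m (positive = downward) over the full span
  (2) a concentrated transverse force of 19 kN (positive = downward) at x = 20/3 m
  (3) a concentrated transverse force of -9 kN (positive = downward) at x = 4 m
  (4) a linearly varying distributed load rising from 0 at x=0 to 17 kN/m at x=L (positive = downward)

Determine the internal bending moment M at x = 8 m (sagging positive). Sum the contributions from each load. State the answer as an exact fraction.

M(8) = 3056/15 kN·m

Load 1 — uniform load w=13 kN/m over full span:
  M_1 = wx(L-x)/2 = 13·8·(10-8)/2 = 104 kN·m
Load 2 — point force P=19 kN at a=20/3 m (b=L-a=10/3):
  M_2 = Pa(L-x)/L  [x>a] = 19·(20/3)·(10-8)/10 = 76/3 kN·m
Load 3 — point force P=-9 kN at a=4 m (b=L-a=6):
  M_3 = Pa(L-x)/L  [x>a] = (-9)·4·(10-8)/10 = -36/5 kN·m
Load 4 — triangular load w₀=17 kN/m (0→w₀ over full span):
  M_4 = w₀Lx/6 - w₀x³/(6L) = 17·10·8/6 - 17·8³/(6·10) = 408/5 kN·m
Superposition: M = Σ M_i = 3056/15 kN·m ≈ 203.733333 kN·m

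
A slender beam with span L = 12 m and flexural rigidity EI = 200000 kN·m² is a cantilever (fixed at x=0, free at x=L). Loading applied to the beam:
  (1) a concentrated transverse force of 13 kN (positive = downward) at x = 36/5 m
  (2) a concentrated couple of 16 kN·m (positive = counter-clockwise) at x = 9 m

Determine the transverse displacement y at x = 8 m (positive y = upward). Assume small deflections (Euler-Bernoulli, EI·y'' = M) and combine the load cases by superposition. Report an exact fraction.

Load 1 — point force P=13 kN at a=36/5 m (b=L-a=24/5):
  y_1 = -Pa²(3x-a)/(6EI)  [x>a] = -13·(36/5)²·(3·8-(36/5))/(6·200000) = -7371/781250 m
Load 2 — applied couple M₀=16 kN·m at a=9 m (b=L-a=3):
  y_2 = M₀x²/(2EI)  [x≤a] = 16·8²/(2·200000) = 8/3125 m
Superposition: y = Σ y_i = -5371/781250 m ≈ -0.006875 m

y(8) = -5371/781250 m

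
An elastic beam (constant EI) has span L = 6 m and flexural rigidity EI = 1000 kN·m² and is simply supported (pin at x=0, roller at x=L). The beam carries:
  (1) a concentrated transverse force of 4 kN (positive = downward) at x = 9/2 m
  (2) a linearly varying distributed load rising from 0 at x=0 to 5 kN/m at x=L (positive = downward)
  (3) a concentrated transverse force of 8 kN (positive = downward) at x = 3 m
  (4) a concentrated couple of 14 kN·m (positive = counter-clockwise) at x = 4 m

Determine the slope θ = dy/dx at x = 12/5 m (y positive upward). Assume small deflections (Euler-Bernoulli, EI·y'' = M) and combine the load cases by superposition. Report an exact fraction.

θ(12/5) = -58771/3000000 rad

Load 1 — point force P=4 kN at a=9/2 m (b=L-a=3/2):
  θ_1 = -Pb(L²-b²-3x²)/(6LEI)  [x≤a] = -4·(3/2)·(6²-(3/2)²-3·(12/5)²)/(6·6·1000) = -549/200000 rad
Load 2 — triangular load w₀=5 kN/m (0→w₀ over full span):
  θ_2 = -w₀(7L⁴-30L²x²+15x⁴)/(360LEI) = -5·(7·6⁴-30·6²·(12/5)²+15·(12/5)⁴)/(360·6·1000) = -969/125000 rad
Load 3 — point force P=8 kN at a=3 m (b=L-a=3):
  θ_3 = -Pb(L²-b²-3x²)/(6LEI)  [x≤a] = -8·3·(6²-3²-3·(12/5)²)/(6·6·1000) = -81/12500 rad
Load 4 — applied couple M₀=14 kN·m at a=4 m (b=L-a=2):
  θ_4 = (M₀x²/(2L)+C₁)/EI  [x≤a] with C₁=M₀(3b²-L²)/(6L)=-28/3 = (14·(12/5)²/(2·6)+(-28/3))/1000 = -49/18750 rad
Superposition: θ = Σ θ_i = -58771/3000000 rad ≈ -0.019590 rad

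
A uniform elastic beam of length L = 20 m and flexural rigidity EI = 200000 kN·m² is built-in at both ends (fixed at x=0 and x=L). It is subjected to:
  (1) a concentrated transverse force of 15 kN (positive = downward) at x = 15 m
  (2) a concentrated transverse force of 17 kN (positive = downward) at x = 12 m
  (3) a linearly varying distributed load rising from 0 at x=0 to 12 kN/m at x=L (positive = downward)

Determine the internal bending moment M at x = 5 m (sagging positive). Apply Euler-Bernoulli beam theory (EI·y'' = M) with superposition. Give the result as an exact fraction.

M(5) = 1949/800 kN·m

Load 1 — point force P=15 kN at a=15 m (b=L-a=5):
  M_1 = Pb²(3a+b)x/L³ - Pab²/L²  [x≤a] = 15·5²·(3·15+5)·5/20³ - 15·15·5²/20² = -75/32 kN·m
Load 2 — point force P=17 kN at a=12 m (b=L-a=8):
  M_2 = Pb²(3a+b)x/L³ - Pab²/L²  [x≤a] = 17·8²·(3·12+8)·5/20³ - 17·12·8²/20² = -68/25 kN·m
Load 3 — triangular load w₀=12 kN/m (0→w₀ over full span):
  M_3 = 3w₀Lx/20 - w₀L²/30 - w₀x³/(6L) = 3·12·20·5/20 - 12·20²/30 - 12·5³/(6·20) = 15/2 kN·m
Superposition: M = Σ M_i = 1949/800 kN·m ≈ 2.436250 kN·m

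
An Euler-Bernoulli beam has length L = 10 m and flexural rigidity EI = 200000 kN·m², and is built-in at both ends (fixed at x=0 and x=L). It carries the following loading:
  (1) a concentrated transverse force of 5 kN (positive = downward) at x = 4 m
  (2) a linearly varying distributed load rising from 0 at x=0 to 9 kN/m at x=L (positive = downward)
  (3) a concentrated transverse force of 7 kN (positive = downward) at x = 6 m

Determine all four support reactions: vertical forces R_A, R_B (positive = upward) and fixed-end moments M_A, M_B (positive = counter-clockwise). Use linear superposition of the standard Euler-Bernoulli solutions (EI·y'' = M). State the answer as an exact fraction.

Load 1 — point force P=5 kN at a=4 m (b=L-a=6):
  R_A = Pb²(3a+b)/L³ = 5·6²·(3·4+6)/10³ = 81/25 kN
  M_A = Pab²/L² = 5·4·6²/10² = 36/5 kN·m
  R_B = Pa²(a+3b)/L³ = 5·4²·(4+3·6)/10³ = 44/25 kN
  M_B = -Pa²b/L² = -5·4²·6/10² = -24/5 kN·m
Load 2 — triangular load w₀=9 kN/m (0→w₀ over full span):
  R_A = 3w₀L/20 = 3·9·10/20 = 27/2 kN
  M_A = w₀L²/30 = 9·10²/30 = 30 kN·m
  R_B = 7w₀L/20 = 7·9·10/20 = 63/2 kN
  M_B = -w₀L²/20 = -9·10²/20 = -45 kN·m
Load 3 — point force P=7 kN at a=6 m (b=L-a=4):
  R_A = Pb²(3a+b)/L³ = 7·4²·(3·6+4)/10³ = 308/125 kN
  M_A = Pab²/L² = 7·6·4²/10² = 168/25 kN·m
  R_B = Pa²(a+3b)/L³ = 7·6²·(6+3·4)/10³ = 567/125 kN
  M_B = -Pa²b/L² = -7·6²·4/10² = -252/25 kN·m
Superposition: R_A = 4801/250 kN, M_A = 1098/25 kN·m, R_B = 9449/250 kN, M_B = -1497/25 kN·m

R_A = 4801/250 kN, M_A = 1098/25 kN·m, R_B = 9449/250 kN, M_B = -1497/25 kN·m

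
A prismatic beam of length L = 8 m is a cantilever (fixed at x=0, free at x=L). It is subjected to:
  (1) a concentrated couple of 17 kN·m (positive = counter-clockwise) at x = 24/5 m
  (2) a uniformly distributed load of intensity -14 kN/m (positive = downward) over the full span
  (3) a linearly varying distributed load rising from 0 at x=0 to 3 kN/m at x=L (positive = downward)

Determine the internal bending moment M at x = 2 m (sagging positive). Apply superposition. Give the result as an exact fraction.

M(2) = 457/2 kN·m

Load 1 — applied couple M₀=17 kN·m at a=24/5 m (b=L-a=16/5):
  M_1 = M₀  [x≤a] = 17 = 17 kN·m
Load 2 — uniform load w=-14 kN/m over full span:
  M_2 = -w(L-x)²/2 = -(-14)·(8-2)²/2 = 252 kN·m
Load 3 — triangular load w₀=3 kN/m (0→w₀ over full span):
  M_3 = w₀Lx/2 - w₀L²/3 - w₀x³/(6L) = 3·8·2/2 - 3·8²/3 - 3·2³/(6·8) = -81/2 kN·m
Superposition: M = Σ M_i = 457/2 kN·m ≈ 228.500000 kN·m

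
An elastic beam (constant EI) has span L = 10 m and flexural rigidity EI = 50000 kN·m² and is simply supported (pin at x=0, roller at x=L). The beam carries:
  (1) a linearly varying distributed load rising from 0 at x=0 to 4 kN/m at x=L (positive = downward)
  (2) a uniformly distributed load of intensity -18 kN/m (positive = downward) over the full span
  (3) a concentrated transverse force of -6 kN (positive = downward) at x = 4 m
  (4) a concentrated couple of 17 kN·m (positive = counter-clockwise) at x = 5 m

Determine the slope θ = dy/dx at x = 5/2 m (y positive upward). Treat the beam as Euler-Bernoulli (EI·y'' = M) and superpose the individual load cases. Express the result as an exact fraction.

θ(5/2) = 1392217/144000000 rad

Load 1 — triangular load w₀=4 kN/m (0→w₀ over full span):
  θ_1 = -w₀(7L⁴-30L²x²+15x⁴)/(360LEI) = -4·(7·10⁴-30·10²·(5/2)²+15·(5/2)⁴)/(360·10·50000) = -1327/1152000 rad
Load 2 — uniform load w=-18 kN/m over full span:
  θ_2 = -w(L³-6Lx²+4x³)/(24EI) = -(-18)·(10³-6·10·(5/2)²+4·(5/2)³)/(24·50000) = 33/3200 rad
Load 3 — point force P=-6 kN at a=4 m (b=L-a=6):
  θ_3 = -Pb(L²-b²-3x²)/(6LEI)  [x≤a] = -(-6)·6·(10²-6²-3·(5/2)²)/(6·10·50000) = 543/1000000 rad
Load 4 — applied couple M₀=17 kN·m at a=5 m (b=L-a=5):
  θ_4 = (M₀x²/(2L)+C₁)/EI  [x≤a] with C₁=M₀(3b²-L²)/(6L)=-85/12 = (17·(5/2)²/(2·10)+(-85/12))/50000 = -17/480000 rad
Superposition: θ = Σ θ_i = 1392217/144000000 rad ≈ 0.009668 rad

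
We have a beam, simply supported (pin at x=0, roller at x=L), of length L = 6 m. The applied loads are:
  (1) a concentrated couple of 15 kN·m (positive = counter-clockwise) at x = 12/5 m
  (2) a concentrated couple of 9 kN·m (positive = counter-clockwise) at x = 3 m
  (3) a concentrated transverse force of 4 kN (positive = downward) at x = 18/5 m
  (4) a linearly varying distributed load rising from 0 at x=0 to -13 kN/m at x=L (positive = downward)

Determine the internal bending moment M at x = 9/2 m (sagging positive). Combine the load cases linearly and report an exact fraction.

M(9/2) = -4479/160 kN·m

Load 1 — applied couple M₀=15 kN·m at a=12/5 m (b=L-a=18/5):
  M_1 = M₀x/L - M₀  [x>a] = 15·(9/2)/6 - 15 = -15/4 kN·m
Load 2 — applied couple M₀=9 kN·m at a=3 m (b=L-a=3):
  M_2 = M₀x/L - M₀  [x>a] = 9·(9/2)/6 - 9 = -9/4 kN·m
Load 3 — point force P=4 kN at a=18/5 m (b=L-a=12/5):
  M_3 = Pa(L-x)/L  [x>a] = 4·(18/5)·(6-(9/2))/6 = 18/5 kN·m
Load 4 — triangular load w₀=-13 kN/m (0→w₀ over full span):
  M_4 = w₀Lx/6 - w₀x³/(6L) = (-13)·6·(9/2)/6 - (-13)·(9/2)³/(6·6) = -819/32 kN·m
Superposition: M = Σ M_i = -4479/160 kN·m ≈ -27.993750 kN·m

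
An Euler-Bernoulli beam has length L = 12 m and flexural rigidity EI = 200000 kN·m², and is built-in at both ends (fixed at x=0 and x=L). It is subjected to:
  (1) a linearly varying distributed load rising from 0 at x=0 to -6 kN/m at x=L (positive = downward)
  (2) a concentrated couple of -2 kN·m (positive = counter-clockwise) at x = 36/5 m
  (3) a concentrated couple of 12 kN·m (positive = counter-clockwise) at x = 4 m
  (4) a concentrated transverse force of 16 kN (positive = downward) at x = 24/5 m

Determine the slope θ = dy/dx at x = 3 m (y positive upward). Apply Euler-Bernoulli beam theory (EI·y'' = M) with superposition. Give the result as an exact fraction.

θ(3) = 20079/400000000 rad

Load 1 — triangular load w₀=-6 kN/m (0→w₀ over full span):
  θ_1 = -w₀(2x(L-x)(L-2x)(x+2L)+x²(L-x)²)/(120LEI) = -(-6)·(2·3·(12-3)·(12-2·3)·(3+2·12)+3²·(12-3)²)/(120·12·200000) = 3159/16000000 rad
Load 2 — applied couple M₀=-2 kN·m at a=36/5 m (b=L-a=24/5):
  θ_2 = (R_Ax²/2 - M_Ax)/EI  [x≤a] with R_A=-6/25, M_A=-16/25 = ((-6/25)·3²/2 - (-16/25)·3)/200000 = 21/5000000 rad
Load 3 — applied couple M₀=12 kN·m at a=4 m (b=L-a=8):
  θ_3 = (R_Ax²/2 - M_Ax)/EI  [x≤a] with R_A=4/3, M_A=0 = ((4/3)·3²/2 - 0·3)/200000 = 3/100000 rad
Load 4 — point force P=16 kN at a=24/5 m (b=L-a=36/5):
  θ_4 = -Pb²x(2aL-(3a+b)x)/(2L³EI)  [x≤a] = -16·(36/5)²·3·(2·(24/5)·12-(3·(24/5)+(36/5))·3)/(2·12³·200000) = -567/3125000 rad
Superposition: θ = Σ θ_i = 20079/400000000 rad ≈ 0.000050 rad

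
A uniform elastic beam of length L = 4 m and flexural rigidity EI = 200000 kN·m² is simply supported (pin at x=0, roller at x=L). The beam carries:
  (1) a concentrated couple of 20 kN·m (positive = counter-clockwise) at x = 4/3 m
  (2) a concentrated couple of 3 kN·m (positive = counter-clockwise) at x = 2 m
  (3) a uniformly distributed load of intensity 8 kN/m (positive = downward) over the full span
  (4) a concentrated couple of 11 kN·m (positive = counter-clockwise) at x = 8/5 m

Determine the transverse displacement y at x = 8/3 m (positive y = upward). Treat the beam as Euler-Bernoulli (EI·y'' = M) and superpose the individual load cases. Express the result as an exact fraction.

Load 1 — applied couple M₀=20 kN·m at a=4/3 m (b=L-a=8/3):
  y_1 = (M₀x³/(6L)-M₀(x-a)²/2+C₁x)/EI  [x>a] with C₁=M₀(3b²-L²)/(6L)=40/9 = (20·(8/3)³/(6·4)-20·((8/3)-(4/3))²/2+(40/9)·(8/3))/200000 = 1/20250 m
Load 2 — applied couple M₀=3 kN·m at a=2 m (b=L-a=2):
  y_2 = (M₀x³/(6L)-M₀(x-a)²/2+C₁x)/EI  [x>a] with C₁=M₀(3b²-L²)/(6L)=-1/2 = (3·(8/3)³/(6·4)-3·((8/3)-2)²/2+(-1/2)·(8/3))/200000 = 1/540000 m
Load 3 — uniform load w=8 kN/m over full span:
  y_3 = -wx(L³-2Lx²+x³)/(24EI) = -8·(8/3)·(4³-2·4·(8/3)²+(8/3)³)/(24·200000) = -88/759375 m
Load 4 — applied couple M₀=11 kN·m at a=8/5 m (b=L-a=12/5):
  y_4 = (M₀x³/(6L)-M₀(x-a)²/2+C₁x)/EI  [x>a] with C₁=M₀(3b²-L²)/(6L)=44/75 = (11·(8/3)³/(6·4)-11·((8/3)-(8/5))²/2+(44/75)·(8/3))/200000 = 253/12656250 m
Superposition: y = Σ y_i = -27131/607500000 m ≈ -0.000045 m

y(8/3) = -27131/607500000 m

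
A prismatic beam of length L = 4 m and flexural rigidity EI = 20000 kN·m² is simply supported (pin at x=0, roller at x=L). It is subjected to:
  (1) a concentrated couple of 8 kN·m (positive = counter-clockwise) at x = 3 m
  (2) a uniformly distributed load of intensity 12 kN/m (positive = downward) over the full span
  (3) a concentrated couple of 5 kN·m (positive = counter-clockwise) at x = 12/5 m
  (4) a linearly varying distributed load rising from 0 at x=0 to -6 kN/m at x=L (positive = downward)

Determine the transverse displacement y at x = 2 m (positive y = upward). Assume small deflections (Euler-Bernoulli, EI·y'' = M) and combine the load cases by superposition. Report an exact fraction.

y(2) = -189/100000 m

Load 1 — applied couple M₀=8 kN·m at a=3 m (b=L-a=1):
  y_1 = (M₀x³/(6L)+C₁x)/EI  [x≤a] with C₁=M₀(3b²-L²)/(6L)=-13/3 = (8·2³/(6·4)+(-13/3)·2)/20000 = -3/10000 m
Load 2 — uniform load w=12 kN/m over full span:
  y_2 = -wx(L³-2Lx²+x³)/(24EI) = -12·2·(4³-2·4·2²+2³)/(24·20000) = -1/500 m
Load 3 — applied couple M₀=5 kN·m at a=12/5 m (b=L-a=8/5):
  y_3 = (M₀x³/(6L)+C₁x)/EI  [x≤a] with C₁=M₀(3b²-L²)/(6L)=-26/15 = (5·2³/(6·4)+(-26/15)·2)/20000 = -9/100000 m
Load 4 — triangular load w₀=-6 kN/m (0→w₀ over full span):
  y_4 = -w₀x(7L⁴-10L²x²+3x⁴)/(360LEI) = -(-6)·2·(7·4⁴-10·4²·2²+3·2⁴)/(360·4·20000) = 1/2000 m
Superposition: y = Σ y_i = -189/100000 m ≈ -0.001890 m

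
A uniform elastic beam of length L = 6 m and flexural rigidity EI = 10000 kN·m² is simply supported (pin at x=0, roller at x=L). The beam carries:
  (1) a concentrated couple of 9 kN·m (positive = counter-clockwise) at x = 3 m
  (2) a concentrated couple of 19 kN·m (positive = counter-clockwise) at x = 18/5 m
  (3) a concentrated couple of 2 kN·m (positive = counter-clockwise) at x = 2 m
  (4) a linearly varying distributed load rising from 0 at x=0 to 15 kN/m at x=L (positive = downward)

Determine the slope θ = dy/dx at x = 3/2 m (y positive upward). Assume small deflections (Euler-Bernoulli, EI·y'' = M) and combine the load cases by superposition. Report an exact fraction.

Load 1 — applied couple M₀=9 kN·m at a=3 m (b=L-a=3):
  θ_1 = (M₀x²/(2L)+C₁)/EI  [x≤a] with C₁=M₀(3b²-L²)/(6L)=-9/4 = (9·(3/2)²/(2·6)+(-9/4))/10000 = -9/160000 rad
Load 2 — applied couple M₀=19 kN·m at a=18/5 m (b=L-a=12/5):
  θ_2 = (M₀x²/(2L)+C₁)/EI  [x≤a] with C₁=M₀(3b²-L²)/(6L)=-247/25 = (19·(3/2)²/(2·6)+(-247/25))/10000 = -2527/4000000 rad
Load 3 — applied couple M₀=2 kN·m at a=2 m (b=L-a=4):
  θ_3 = (M₀x²/(2L)+C₁)/EI  [x≤a] with C₁=M₀(3b²-L²)/(6L)=2/3 = (2·(3/2)²/(2·6)+(2/3))/10000 = 1/9600 rad
Load 4 — triangular load w₀=15 kN/m (0→w₀ over full span):
  θ_4 = -w₀(7L⁴-30L²x²+15x⁴)/(360LEI) = -15·(7·6⁴-30·6²·(3/2)²+15·(3/2)⁴)/(360·6·10000) = -11943/2560000 rad
Superposition: θ = Σ θ_i = -1007821/192000000 rad ≈ -0.005249 rad

θ(3/2) = -1007821/192000000 rad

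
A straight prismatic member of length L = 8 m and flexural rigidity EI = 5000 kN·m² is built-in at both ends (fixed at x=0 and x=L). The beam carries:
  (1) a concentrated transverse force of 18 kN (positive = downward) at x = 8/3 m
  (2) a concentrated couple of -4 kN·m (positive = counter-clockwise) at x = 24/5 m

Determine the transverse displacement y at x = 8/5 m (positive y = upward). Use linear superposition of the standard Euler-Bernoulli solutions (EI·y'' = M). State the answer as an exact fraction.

y(8/5) = -59968/17578125 m

Load 1 — point force P=18 kN at a=8/3 m (b=L-a=16/3):
  y_1 = -Pb²x²(3aL-(3a+b)x)/(6L³EI)  [x≤a] = -18·(16/3)²·(8/5)²·(3·(8/3)·8-(3·(8/3)+(16/3))·(8/5))/(6·8³·5000) = -512/140625 m
Load 2 — applied couple M₀=-4 kN·m at a=24/5 m (b=L-a=16/5):
  y_2 = (R_Ax³/6 - M_Ax²/2)/EI  [x≤a] with R_A=-18/25, M_A=-32/25 = ((-18/25)·(8/5)³/6 - (-32/25)·(8/5)²/2)/5000 = 448/1953125 m
Superposition: y = Σ y_i = -59968/17578125 m ≈ -0.003412 m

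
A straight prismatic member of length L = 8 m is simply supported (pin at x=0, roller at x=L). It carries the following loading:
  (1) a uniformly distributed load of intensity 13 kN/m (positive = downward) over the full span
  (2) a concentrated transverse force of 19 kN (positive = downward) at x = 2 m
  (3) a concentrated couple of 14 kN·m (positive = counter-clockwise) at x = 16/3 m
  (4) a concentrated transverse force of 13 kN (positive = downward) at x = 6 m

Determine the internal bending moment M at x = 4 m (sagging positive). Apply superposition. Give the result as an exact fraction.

Load 1 — uniform load w=13 kN/m over full span:
  M_1 = wx(L-x)/2 = 13·4·(8-4)/2 = 104 kN·m
Load 2 — point force P=19 kN at a=2 m (b=L-a=6):
  M_2 = Pa(L-x)/L  [x>a] = 19·2·(8-4)/8 = 19 kN·m
Load 3 — applied couple M₀=14 kN·m at a=16/3 m (b=L-a=8/3):
  M_3 = M₀x/L  [x≤a] = 14·4/8 = 7 kN·m
Load 4 — point force P=13 kN at a=6 m (b=L-a=2):
  M_4 = Pbx/L  [x≤a] = 13·2·4/8 = 13 kN·m
Superposition: M = Σ M_i = 143 kN·m ≈ 143.000000 kN·m

M(4) = 143 kN·m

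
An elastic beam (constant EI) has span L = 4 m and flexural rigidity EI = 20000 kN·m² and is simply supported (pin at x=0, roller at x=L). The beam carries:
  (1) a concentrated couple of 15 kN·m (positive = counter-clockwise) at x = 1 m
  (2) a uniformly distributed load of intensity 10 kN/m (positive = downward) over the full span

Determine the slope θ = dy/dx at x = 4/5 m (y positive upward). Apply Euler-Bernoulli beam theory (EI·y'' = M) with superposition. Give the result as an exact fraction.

θ(4/5) = -2609/4000000 rad

Load 1 — applied couple M₀=15 kN·m at a=1 m (b=L-a=3):
  θ_1 = (M₀x²/(2L)+C₁)/EI  [x≤a] with C₁=M₀(3b²-L²)/(6L)=55/8 = (15·(4/5)²/(2·4)+(55/8))/20000 = 323/800000 rad
Load 2 — uniform load w=10 kN/m over full span:
  θ_2 = -w(L³-6Lx²+4x³)/(24EI) = -10·(4³-6·4·(4/5)²+4·(4/5)³)/(24·20000) = -33/31250 rad
Superposition: θ = Σ θ_i = -2609/4000000 rad ≈ -0.000652 rad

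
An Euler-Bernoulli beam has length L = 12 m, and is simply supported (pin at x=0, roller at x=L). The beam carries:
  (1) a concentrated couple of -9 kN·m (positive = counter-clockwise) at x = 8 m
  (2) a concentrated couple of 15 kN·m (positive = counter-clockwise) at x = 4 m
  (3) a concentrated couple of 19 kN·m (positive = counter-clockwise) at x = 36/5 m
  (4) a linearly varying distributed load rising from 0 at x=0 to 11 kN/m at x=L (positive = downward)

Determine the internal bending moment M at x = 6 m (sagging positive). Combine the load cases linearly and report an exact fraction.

Load 1 — applied couple M₀=-9 kN·m at a=8 m (b=L-a=4):
  M_1 = M₀x/L  [x≤a] = (-9)·6/12 = -9/2 kN·m
Load 2 — applied couple M₀=15 kN·m at a=4 m (b=L-a=8):
  M_2 = M₀x/L - M₀  [x>a] = 15·6/12 - 15 = -15/2 kN·m
Load 3 — applied couple M₀=19 kN·m at a=36/5 m (b=L-a=24/5):
  M_3 = M₀x/L  [x≤a] = 19·6/12 = 19/2 kN·m
Load 4 — triangular load w₀=11 kN/m (0→w₀ over full span):
  M_4 = w₀Lx/6 - w₀x³/(6L) = 11·12·6/6 - 11·6³/(6·12) = 99 kN·m
Superposition: M = Σ M_i = 193/2 kN·m ≈ 96.500000 kN·m

M(6) = 193/2 kN·m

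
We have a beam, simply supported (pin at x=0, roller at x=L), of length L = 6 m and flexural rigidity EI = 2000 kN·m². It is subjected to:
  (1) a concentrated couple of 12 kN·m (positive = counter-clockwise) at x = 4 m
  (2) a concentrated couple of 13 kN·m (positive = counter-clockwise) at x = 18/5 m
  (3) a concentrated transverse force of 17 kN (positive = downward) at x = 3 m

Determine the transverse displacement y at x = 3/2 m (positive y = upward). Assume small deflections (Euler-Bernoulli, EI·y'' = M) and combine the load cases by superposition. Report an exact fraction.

Load 1 — applied couple M₀=12 kN·m at a=4 m (b=L-a=2):
  y_1 = (M₀x³/(6L)+C₁x)/EI  [x≤a] with C₁=M₀(3b²-L²)/(6L)=-8 = (12·(3/2)³/(6·6)+(-8)·(3/2))/2000 = -87/16000 m
Load 2 — applied couple M₀=13 kN·m at a=18/5 m (b=L-a=12/5):
  y_2 = (M₀x³/(6L)+C₁x)/EI  [x≤a] with C₁=M₀(3b²-L²)/(6L)=-169/25 = (13·(3/2)³/(6·6)+(-169/25)·(3/2))/2000 = -7137/1600000 m
Load 3 — point force P=17 kN at a=3 m (b=L-a=3):
  y_3 = -Pbx(L²-b²-x²)/(6LEI)  [x≤a] = -17·3·(3/2)·(6²-3²-(3/2)²)/(6·6·2000) = -1683/64000 m
Superposition: y = Σ y_i = -7239/200000 m ≈ -0.036195 m

y(3/2) = -7239/200000 m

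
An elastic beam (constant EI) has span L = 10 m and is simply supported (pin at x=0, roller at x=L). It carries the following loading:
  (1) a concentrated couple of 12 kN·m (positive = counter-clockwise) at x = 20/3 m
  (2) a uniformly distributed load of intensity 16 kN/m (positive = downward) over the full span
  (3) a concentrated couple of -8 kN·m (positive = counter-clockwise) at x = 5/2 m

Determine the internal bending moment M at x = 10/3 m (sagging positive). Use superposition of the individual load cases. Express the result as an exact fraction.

M(10/3) = 1684/9 kN·m

Load 1 — applied couple M₀=12 kN·m at a=20/3 m (b=L-a=10/3):
  M_1 = M₀x/L  [x≤a] = 12·(10/3)/10 = 4 kN·m
Load 2 — uniform load w=16 kN/m over full span:
  M_2 = wx(L-x)/2 = 16·(10/3)·(10-(10/3))/2 = 1600/9 kN·m
Load 3 — applied couple M₀=-8 kN·m at a=5/2 m (b=L-a=15/2):
  M_3 = M₀x/L - M₀  [x>a] = (-8)·(10/3)/10 - (-8) = 16/3 kN·m
Superposition: M = Σ M_i = 1684/9 kN·m ≈ 187.111111 kN·m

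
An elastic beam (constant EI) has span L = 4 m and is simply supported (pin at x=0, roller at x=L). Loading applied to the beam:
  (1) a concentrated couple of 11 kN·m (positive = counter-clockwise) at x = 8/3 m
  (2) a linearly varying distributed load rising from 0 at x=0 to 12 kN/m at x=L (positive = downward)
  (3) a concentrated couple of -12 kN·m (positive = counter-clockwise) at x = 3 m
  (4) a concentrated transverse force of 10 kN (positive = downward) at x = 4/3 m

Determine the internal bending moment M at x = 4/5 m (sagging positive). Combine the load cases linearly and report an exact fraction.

M(4/5) = 4229/375 kN·m

Load 1 — applied couple M₀=11 kN·m at a=8/3 m (b=L-a=4/3):
  M_1 = M₀x/L  [x≤a] = 11·(4/5)/4 = 11/5 kN·m
Load 2 — triangular load w₀=12 kN/m (0→w₀ over full span):
  M_2 = w₀Lx/6 - w₀x³/(6L) = 12·4·(4/5)/6 - 12·(4/5)³/(6·4) = 768/125 kN·m
Load 3 — applied couple M₀=-12 kN·m at a=3 m (b=L-a=1):
  M_3 = M₀x/L  [x≤a] = (-12)·(4/5)/4 = -12/5 kN·m
Load 4 — point force P=10 kN at a=4/3 m (b=L-a=8/3):
  M_4 = Pbx/L  [x≤a] = 10·(8/3)·(4/5)/4 = 16/3 kN·m
Superposition: M = Σ M_i = 4229/375 kN·m ≈ 11.277333 kN·m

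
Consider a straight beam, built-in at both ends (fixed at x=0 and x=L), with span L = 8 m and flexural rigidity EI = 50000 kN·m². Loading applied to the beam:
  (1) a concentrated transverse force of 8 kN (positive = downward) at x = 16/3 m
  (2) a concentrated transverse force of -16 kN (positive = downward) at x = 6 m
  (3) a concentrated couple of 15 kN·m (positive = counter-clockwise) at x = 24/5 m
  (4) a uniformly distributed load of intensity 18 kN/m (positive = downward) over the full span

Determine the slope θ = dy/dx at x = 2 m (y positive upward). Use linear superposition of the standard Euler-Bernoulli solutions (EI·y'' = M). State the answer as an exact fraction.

θ(2) = -559/375000 rad

Load 1 — point force P=8 kN at a=16/3 m (b=L-a=8/3):
  θ_1 = -Pb²x(2aL-(3a+b)x)/(2L³EI)  [x≤a] = -8·(8/3)²·2·(2·(16/3)·8-(3·(16/3)+(8/3))·2)/(2·8³·50000) = -1/9375 rad
Load 2 — point force P=-16 kN at a=6 m (b=L-a=2):
  θ_2 = -Pb²x(2aL-(3a+b)x)/(2L³EI)  [x≤a] = -(-16)·2²·2·(2·6·8-(3·6+2)·2)/(2·8³·50000) = 7/50000 rad
Load 3 — applied couple M₀=15 kN·m at a=24/5 m (b=L-a=16/5):
  θ_3 = (R_Ax²/2 - M_Ax)/EI  [x≤a] with R_A=27/10, M_A=24/5 = ((27/10)·2²/2 - (24/5)·2)/50000 = -21/250000 rad
Load 4 — uniform load w=18 kN/m over full span:
  θ_4 = -wx(L-x)(L-2x)/(12EI) = -18·2·(8-2)·(8-2·2)/(12·50000) = -9/6250 rad
Superposition: θ = Σ θ_i = -559/375000 rad ≈ -0.001491 rad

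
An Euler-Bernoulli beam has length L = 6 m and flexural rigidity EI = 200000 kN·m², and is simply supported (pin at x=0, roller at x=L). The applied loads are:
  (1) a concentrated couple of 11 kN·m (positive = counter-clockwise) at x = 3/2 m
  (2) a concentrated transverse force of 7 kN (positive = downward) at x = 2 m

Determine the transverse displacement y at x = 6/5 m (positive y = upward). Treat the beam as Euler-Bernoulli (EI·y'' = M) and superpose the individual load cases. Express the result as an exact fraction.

y(6/5) = -23159/600000000 m

Load 1 — applied couple M₀=11 kN·m at a=3/2 m (b=L-a=9/2):
  y_1 = (M₀x³/(6L)+C₁x)/EI  [x≤a] with C₁=M₀(3b²-L²)/(6L)=121/16 = (11·(6/5)³/(6·6)+(121/16)·(6/5))/200000 = 9603/200000000 m
Load 2 — point force P=7 kN at a=2 m (b=L-a=4):
  y_2 = -Pbx(L²-b²-x²)/(6LEI)  [x≤a] = -7·4·(6/5)·(6²-4²-(6/5)²)/(6·6·200000) = -203/2343750 m
Superposition: y = Σ y_i = -23159/600000000 m ≈ -0.000039 m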